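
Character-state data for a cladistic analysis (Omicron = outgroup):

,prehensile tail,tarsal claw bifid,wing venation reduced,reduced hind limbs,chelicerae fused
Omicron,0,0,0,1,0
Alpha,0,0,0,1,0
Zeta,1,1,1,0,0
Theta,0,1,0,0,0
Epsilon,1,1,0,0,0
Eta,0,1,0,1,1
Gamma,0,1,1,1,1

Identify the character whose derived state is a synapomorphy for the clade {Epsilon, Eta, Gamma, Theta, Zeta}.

tarsal claw bifid

Character polarity is set by the outgroup: the derived state is whichever differs from the outgroup's state, so for reduced hind limbs the derived state is '0', and for the remaining characters it is '1'.
prehensile tail (derived state '1') is shared by Epsilon and Zeta — a synapomorphy uniting that clade.
tarsal claw bifid: derived state '1' in Epsilon, Eta, Gamma, Theta, and Zeta only — synapomorphy for {Epsilon, Eta, Gamma, Theta, Zeta}.
wing venation reduced groups Gamma and Zeta, which is incompatible with the clades supported by the remaining characters; treating it as convergent (homoplasy) costs fewer steps than any alternative tree.
reduced hind limbs (derived state '0') is shared by Epsilon, Theta, and Zeta — a synapomorphy uniting that clade.
chelicerae fused (derived state '1') is shared by Eta and Gamma — a synapomorphy uniting that clade.
Most parsimonious ingroup topology: (Alpha,(((Zeta,Epsilon),Theta),(Eta,Gamma))).
The clade {Epsilon, Eta, Gamma, Theta, Zeta} is supported by tarsal claw bifid: its derived state '1' occurs in exactly those taxa and in no other taxon (including the outgroup).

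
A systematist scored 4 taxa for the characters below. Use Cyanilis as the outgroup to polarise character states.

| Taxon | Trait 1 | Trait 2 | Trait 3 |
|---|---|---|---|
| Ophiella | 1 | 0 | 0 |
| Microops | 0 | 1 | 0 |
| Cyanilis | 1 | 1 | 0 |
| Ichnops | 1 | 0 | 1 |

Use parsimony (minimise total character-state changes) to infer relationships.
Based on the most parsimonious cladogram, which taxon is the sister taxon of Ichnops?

Character polarity is set by the outgroup: the derived state is whichever differs from the outgroup's state, so for Trait 1, Trait 2 the derived state is '0', and for the remaining characters it is '1'.
Trait 1 (derived state '0') is unique to Microops (autapomorphy; uninformative for grouping).
Trait 2 (derived state '0') is shared by Ichnops and Ophiella — a synapomorphy uniting that clade.
Trait 3: derived state '1' in Ichnops only — an autapomorphy, so it tells us nothing about relationships among taxa.
Most parsimonious ingroup topology: (Microops,(Ophiella,Ichnops)).
Ichnops and Ophiella form a cherry on this tree, so they are sister taxa.

Ophiella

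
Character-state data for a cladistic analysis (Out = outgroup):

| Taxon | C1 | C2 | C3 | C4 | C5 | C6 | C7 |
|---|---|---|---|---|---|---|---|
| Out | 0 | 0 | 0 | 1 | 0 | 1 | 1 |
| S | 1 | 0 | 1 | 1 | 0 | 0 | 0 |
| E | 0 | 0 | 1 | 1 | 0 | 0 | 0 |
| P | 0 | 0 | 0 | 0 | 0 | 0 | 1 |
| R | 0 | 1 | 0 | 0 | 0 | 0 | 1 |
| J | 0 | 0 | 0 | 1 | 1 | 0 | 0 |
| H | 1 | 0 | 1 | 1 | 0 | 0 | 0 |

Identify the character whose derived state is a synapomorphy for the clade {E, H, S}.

Character polarity is set by the outgroup: the derived state is whichever differs from the outgroup's state, so for C4, C6, C7 the derived state is '0', and for the remaining characters it is '1'.
C1 (derived state '1') is shared by H and S — a synapomorphy uniting that clade.
C2 (derived state '1') is unique to R (autapomorphy; uninformative for grouping).
C3 (derived state '1') is shared by E, H, and S — a synapomorphy uniting that clade.
Only P and R show the derived state '0' for C4, supporting them as a clade.
C5 (derived state '1') is unique to J (autapomorphy; uninformative for grouping).
All ingroup taxa share the derived state '0' for C6; it defines the ingroup but does not resolve relationships within it.
Only E, H, J, and S show the derived state '0' for C7, supporting them as a clade.
Most parsimonious ingroup topology: ((((S,H),E),J),(P,R)).
The clade {E, H, S} is supported by C3: its derived state '1' occurs in exactly those taxa and in no other taxon (including the outgroup).

C3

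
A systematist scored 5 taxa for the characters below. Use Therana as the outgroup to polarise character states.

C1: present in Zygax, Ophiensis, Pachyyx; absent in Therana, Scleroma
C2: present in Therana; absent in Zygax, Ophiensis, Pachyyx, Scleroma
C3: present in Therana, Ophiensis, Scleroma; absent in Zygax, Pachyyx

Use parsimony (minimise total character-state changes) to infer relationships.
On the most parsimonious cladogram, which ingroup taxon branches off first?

Character polarity is set by the outgroup: the derived state is whichever differs from the outgroup's state, so for C2, C3 the derived state is 'absent', and for the remaining characters it is 'present'.
C1 (derived state 'present') is shared by Ophiensis, Pachyyx, and Zygax — a synapomorphy uniting that clade.
All ingroup taxa share the derived state 'absent' for C2; it defines the ingroup but does not resolve relationships within it.
Only Pachyyx and Zygax show the derived state 'absent' for C3, supporting them as a clade.
Most parsimonious ingroup topology: (((Zygax,Pachyyx),Ophiensis),Scleroma).
Scleroma is sister to the clade containing all other ingroup taxa, so it is the earliest-diverging (most basal) ingroup lineage.

Scleroma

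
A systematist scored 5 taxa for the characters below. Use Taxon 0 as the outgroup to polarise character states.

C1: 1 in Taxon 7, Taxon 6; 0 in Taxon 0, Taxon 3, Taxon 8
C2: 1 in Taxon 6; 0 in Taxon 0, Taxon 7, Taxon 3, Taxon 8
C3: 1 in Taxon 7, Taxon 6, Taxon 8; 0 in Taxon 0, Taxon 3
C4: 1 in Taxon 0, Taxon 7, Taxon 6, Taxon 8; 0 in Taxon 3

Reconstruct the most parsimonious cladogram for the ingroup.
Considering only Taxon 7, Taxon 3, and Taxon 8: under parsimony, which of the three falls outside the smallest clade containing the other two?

Taxon 3

Character polarity is set by the outgroup: the derived state is whichever differs from the outgroup's state, so for C4 the derived state is '0', and for the remaining characters it is '1'.
C1 (derived state '1') is shared by Taxon 6 and Taxon 7 — a synapomorphy uniting that clade.
C2: derived state '1' in Taxon 6 only — an autapomorphy, so it tells us nothing about relationships among taxa.
Only Taxon 6, Taxon 7, and Taxon 8 show the derived state '1' for C3, supporting them as a clade.
C4: derived state '0' in Taxon 3 only — an autapomorphy, so it tells us nothing about relationships among taxa.
Most parsimonious ingroup topology: (((Taxon 6,Taxon 7),Taxon 8),Taxon 3).
Taxon 7 and Taxon 8 share a more recent common ancestor with each other than either does with Taxon 3, so Taxon 3 is the least closely related of the three.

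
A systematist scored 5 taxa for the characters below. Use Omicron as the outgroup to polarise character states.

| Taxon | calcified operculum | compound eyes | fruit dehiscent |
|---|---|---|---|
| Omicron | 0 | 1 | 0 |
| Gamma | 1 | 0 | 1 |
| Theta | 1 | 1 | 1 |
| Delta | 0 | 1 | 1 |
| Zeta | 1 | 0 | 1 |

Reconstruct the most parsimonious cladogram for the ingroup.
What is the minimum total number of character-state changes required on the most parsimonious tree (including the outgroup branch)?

Character polarity is set by the outgroup: the derived state is whichever differs from the outgroup's state, so for compound eyes the derived state is '0', and for the remaining characters it is '1'.
calcified operculum: derived state '1' in Gamma, Theta, and Zeta only — synapomorphy for {Gamma, Theta, Zeta}.
Only Gamma and Zeta show the derived state '0' for compound eyes, supporting them as a clade.
fruit dehiscent (derived state '1') is shared by all ingroup taxa — unites the whole ingroup.
Most parsimonious ingroup topology: (((Gamma,Zeta),Theta),Delta).
Changes per character on this tree: calcified operculum: 1; compound eyes: 1; fruit dehiscent: 1.
Total = 3.

3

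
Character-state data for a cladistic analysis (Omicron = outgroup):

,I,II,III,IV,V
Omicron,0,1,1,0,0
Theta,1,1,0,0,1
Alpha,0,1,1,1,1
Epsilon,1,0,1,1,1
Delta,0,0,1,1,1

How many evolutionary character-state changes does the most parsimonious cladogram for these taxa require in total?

6

Character polarity is set by the outgroup: the derived state is whichever differs from the outgroup's state, so for II, III the derived state is '0', and for the remaining characters it is '1'.
I groups Epsilon and Theta, which is incompatible with the clades supported by the remaining characters; treating it as convergent (homoplasy) costs fewer steps than any alternative tree.
Only Delta and Epsilon show the derived state '0' for II, supporting them as a clade.
III: derived state '0' in Theta only — an autapomorphy, so it tells us nothing about relationships among taxa.
IV: derived state '1' in Alpha, Delta, and Epsilon only — synapomorphy for {Alpha, Delta, Epsilon}.
V (derived state '1') is shared by all ingroup taxa — unites the whole ingroup.
Most parsimonious ingroup topology: (Theta,(Alpha,(Epsilon,Delta))).
Changes per character on this tree: I: 2; II: 1; III: 1; IV: 1; V: 1.
Total = 6.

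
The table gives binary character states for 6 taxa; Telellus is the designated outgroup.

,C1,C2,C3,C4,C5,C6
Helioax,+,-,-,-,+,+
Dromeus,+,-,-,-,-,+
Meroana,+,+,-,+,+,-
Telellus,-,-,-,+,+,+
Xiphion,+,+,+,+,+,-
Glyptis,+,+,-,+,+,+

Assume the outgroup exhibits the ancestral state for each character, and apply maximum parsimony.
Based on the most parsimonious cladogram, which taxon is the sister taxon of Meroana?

Character polarity is set by the outgroup: the derived state is whichever differs from the outgroup's state, so for C4, C5, C6 the derived state is '-', and for the remaining characters it is '+'.
C1 (derived state '+') is shared by all ingroup taxa — unites the whole ingroup.
Only Glyptis, Meroana, and Xiphion show the derived state '+' for C2, supporting them as a clade.
C3 (derived state '+') is unique to Xiphion (autapomorphy; uninformative for grouping).
Only Dromeus and Helioax show the derived state '-' for C4, supporting them as a clade.
C5: derived state '-' in Dromeus only — an autapomorphy, so it tells us nothing about relationships among taxa.
Only Meroana and Xiphion show the derived state '-' for C6, supporting them as a clade.
Most parsimonious ingroup topology: (((Meroana,Xiphion),Glyptis),(Dromeus,Helioax)).
Meroana and Xiphion form a cherry on this tree, so they are sister taxa.

Xiphion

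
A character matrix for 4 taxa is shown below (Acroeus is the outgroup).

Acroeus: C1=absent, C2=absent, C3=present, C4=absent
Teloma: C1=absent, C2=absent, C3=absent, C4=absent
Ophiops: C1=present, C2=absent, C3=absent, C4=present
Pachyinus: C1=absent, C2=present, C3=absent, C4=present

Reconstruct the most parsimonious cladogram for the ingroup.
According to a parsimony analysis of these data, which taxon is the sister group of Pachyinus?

Character polarity is set by the outgroup: the derived state is whichever differs from the outgroup's state, so for C3 the derived state is 'absent', and for the remaining characters it is 'present'.
C1: derived state 'present' in Ophiops only — an autapomorphy, so it tells us nothing about relationships among taxa.
C2 (derived state 'present') is unique to Pachyinus (autapomorphy; uninformative for grouping).
C3 (derived state 'absent') is shared by all ingroup taxa — unites the whole ingroup.
Only Ophiops and Pachyinus show the derived state 'present' for C4, supporting them as a clade.
Most parsimonious ingroup topology: (Teloma,(Ophiops,Pachyinus)).
Pachyinus and Ophiops form a cherry on this tree, so they are sister taxa.

Ophiops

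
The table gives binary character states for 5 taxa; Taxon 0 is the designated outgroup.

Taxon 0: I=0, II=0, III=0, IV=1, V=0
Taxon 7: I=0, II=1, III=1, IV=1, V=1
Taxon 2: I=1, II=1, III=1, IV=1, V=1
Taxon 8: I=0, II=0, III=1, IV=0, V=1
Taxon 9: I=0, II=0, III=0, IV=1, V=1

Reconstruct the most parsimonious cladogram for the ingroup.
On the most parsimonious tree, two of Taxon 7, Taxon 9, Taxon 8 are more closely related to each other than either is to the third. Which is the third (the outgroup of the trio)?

Taxon 9

Character polarity is set by the outgroup: the derived state is whichever differs from the outgroup's state, so for IV the derived state is '0', and for the remaining characters it is '1'.
I (derived state '1') is unique to Taxon 2 (autapomorphy; uninformative for grouping).
II (derived state '1') is shared by Taxon 2 and Taxon 7 — a synapomorphy uniting that clade.
III (derived state '1') is shared by Taxon 2, Taxon 7, and Taxon 8 — a synapomorphy uniting that clade.
IV (derived state '0') is unique to Taxon 8 (autapomorphy; uninformative for grouping).
V (derived state '1') is shared by all ingroup taxa — unites the whole ingroup.
Most parsimonious ingroup topology: (((Taxon 7,Taxon 2),Taxon 8),Taxon 9).
Taxon 7 and Taxon 8 share a more recent common ancestor with each other than either does with Taxon 9, so Taxon 9 is the least closely related of the three.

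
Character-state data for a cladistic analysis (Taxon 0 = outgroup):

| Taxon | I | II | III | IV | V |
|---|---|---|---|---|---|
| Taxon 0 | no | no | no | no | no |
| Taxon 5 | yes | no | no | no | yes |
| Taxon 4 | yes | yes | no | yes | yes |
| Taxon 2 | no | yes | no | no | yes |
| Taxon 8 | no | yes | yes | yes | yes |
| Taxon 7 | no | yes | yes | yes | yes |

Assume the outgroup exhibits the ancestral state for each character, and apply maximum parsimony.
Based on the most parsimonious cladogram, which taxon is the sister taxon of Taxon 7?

The outgroup has state 'no' for every character, so 'yes' is the derived state throughout.
I groups Taxon 4 and Taxon 5, which is incompatible with the clades supported by the remaining characters; treating it as convergent (homoplasy) costs fewer steps than any alternative tree.
Only Taxon 2, Taxon 4, Taxon 7, and Taxon 8 show the derived state 'yes' for II, supporting them as a clade.
III: derived state 'yes' in Taxon 7 and Taxon 8 only — synapomorphy for {Taxon 7, Taxon 8}.
IV: derived state 'yes' in Taxon 4, Taxon 7, and Taxon 8 only — synapomorphy for {Taxon 4, Taxon 7, Taxon 8}.
All ingroup taxa share the derived state 'yes' for V; it defines the ingroup but does not resolve relationships within it.
Most parsimonious ingroup topology: (Taxon 5,((Taxon 4,(Taxon 8,Taxon 7)),Taxon 2)).
Taxon 7 and Taxon 8 form a cherry on this tree, so they are sister taxa.

Taxon 8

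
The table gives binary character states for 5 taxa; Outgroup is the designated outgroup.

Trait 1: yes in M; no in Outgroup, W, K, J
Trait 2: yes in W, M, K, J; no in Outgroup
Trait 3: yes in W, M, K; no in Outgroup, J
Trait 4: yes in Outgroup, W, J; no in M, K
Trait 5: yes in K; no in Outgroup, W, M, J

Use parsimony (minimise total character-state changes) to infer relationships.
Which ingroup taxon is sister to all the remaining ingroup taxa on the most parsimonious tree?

Character polarity is set by the outgroup: the derived state is whichever differs from the outgroup's state, so for Trait 4 the derived state is 'no', and for the remaining characters it is 'yes'.
Trait 1: derived state 'yes' in M only — an autapomorphy, so it tells us nothing about relationships among taxa.
Trait 2 (derived state 'yes') is shared by all ingroup taxa — unites the whole ingroup.
Trait 3 (derived state 'yes') is shared by K, M, and W — a synapomorphy uniting that clade.
Only K and M show the derived state 'no' for Trait 4, supporting them as a clade.
Trait 5: derived state 'yes' in K only — an autapomorphy, so it tells us nothing about relationships among taxa.
Most parsimonious ingroup topology: ((W,(M,K)),J).
J is sister to the clade containing all other ingroup taxa, so it is the earliest-diverging (most basal) ingroup lineage.

J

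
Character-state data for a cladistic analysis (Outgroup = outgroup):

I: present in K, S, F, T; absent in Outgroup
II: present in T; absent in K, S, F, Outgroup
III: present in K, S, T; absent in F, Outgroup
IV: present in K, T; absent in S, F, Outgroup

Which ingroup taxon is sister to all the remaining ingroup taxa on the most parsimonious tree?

The outgroup has state 'absent' for every character, so 'present' is the derived state throughout.
I (derived state 'present') is shared by all ingroup taxa — unites the whole ingroup.
II (derived state 'present') is unique to T (autapomorphy; uninformative for grouping).
III (derived state 'present') is shared by K, S, and T — a synapomorphy uniting that clade.
IV: derived state 'present' in K and T only — synapomorphy for {K, T}.
Most parsimonious ingroup topology: (F,((T,K),S)).
F is sister to the clade containing all other ingroup taxa, so it is the earliest-diverging (most basal) ingroup lineage.

F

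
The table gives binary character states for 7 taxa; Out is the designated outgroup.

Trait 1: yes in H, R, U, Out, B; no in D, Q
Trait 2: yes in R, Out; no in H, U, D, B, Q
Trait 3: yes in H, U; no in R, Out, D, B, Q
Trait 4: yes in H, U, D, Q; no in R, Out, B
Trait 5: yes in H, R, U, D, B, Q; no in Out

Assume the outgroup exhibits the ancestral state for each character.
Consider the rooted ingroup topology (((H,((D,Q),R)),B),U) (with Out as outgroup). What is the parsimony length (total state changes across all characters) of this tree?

9

Map each character onto (((H,((D,Q),R)),B),U) (rooted by Out) and count the minimum state changes it requires (Fitch parsimony):
Trait 1: 1; Trait 2: 2; Trait 3: 2; Trait 4: 3; Trait 5: 1.
Total tree length = 9.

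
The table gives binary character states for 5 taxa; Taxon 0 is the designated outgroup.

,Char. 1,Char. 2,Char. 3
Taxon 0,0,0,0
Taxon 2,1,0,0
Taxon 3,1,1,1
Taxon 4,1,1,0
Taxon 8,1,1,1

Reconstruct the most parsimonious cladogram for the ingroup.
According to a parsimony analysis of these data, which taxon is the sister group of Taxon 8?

The outgroup has state '0' for every character, so '1' is the derived state throughout.
All ingroup taxa share the derived state '1' for Char. 1; it defines the ingroup but does not resolve relationships within it.
Char. 2: derived state '1' in Taxon 3, Taxon 4, and Taxon 8 only — synapomorphy for {Taxon 3, Taxon 4, Taxon 8}.
Char. 3: derived state '1' in Taxon 3 and Taxon 8 only — synapomorphy for {Taxon 3, Taxon 8}.
Most parsimonious ingroup topology: (Taxon 2,((Taxon 3,Taxon 8),Taxon 4)).
Taxon 8 and Taxon 3 form a cherry on this tree, so they are sister taxa.

Taxon 3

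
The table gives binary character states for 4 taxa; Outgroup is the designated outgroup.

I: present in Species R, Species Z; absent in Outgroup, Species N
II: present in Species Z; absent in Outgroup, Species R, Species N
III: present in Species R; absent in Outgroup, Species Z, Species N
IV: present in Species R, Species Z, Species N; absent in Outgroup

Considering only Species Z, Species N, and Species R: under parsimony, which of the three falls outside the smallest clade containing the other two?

Species N

The outgroup has state 'absent' for every character, so 'present' is the derived state throughout.
I (derived state 'present') is shared by Species R and Species Z — a synapomorphy uniting that clade.
II (derived state 'present') is unique to Species Z (autapomorphy; uninformative for grouping).
III: derived state 'present' in Species R only — an autapomorphy, so it tells us nothing about relationships among taxa.
IV (derived state 'present') is shared by all ingroup taxa — unites the whole ingroup.
Most parsimonious ingroup topology: ((Species R,Species Z),Species N).
Species R and Species Z share a more recent common ancestor with each other than either does with Species N, so Species N is the least closely related of the three.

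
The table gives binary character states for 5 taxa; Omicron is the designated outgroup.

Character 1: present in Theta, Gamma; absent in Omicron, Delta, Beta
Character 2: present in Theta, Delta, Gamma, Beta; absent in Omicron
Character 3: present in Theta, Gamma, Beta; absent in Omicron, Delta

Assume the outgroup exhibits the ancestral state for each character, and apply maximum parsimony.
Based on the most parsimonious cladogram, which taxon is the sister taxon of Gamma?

The outgroup has state 'absent' for every character, so 'present' is the derived state throughout.
Only Gamma and Theta show the derived state 'present' for Character 1, supporting them as a clade.
All ingroup taxa share the derived state 'present' for Character 2; it defines the ingroup but does not resolve relationships within it.
Character 3 (derived state 'present') is shared by Beta, Gamma, and Theta — a synapomorphy uniting that clade.
Most parsimonious ingroup topology: (((Theta,Gamma),Beta),Delta).
Gamma and Theta form a cherry on this tree, so they are sister taxa.

Theta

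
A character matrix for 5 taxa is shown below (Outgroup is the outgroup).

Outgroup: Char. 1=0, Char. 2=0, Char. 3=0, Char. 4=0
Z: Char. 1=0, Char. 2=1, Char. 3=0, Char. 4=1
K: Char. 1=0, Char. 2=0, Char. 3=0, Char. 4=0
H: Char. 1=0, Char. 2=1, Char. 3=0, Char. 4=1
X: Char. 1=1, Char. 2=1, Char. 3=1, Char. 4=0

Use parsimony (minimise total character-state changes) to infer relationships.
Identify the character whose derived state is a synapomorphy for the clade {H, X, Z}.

The outgroup has state '0' for every character, so '1' is the derived state throughout.
Char. 1: derived state '1' in X only — an autapomorphy, so it tells us nothing about relationships among taxa.
Only H, X, and Z show the derived state '1' for Char. 2, supporting them as a clade.
Char. 3: derived state '1' in X only — an autapomorphy, so it tells us nothing about relationships among taxa.
Only H and Z show the derived state '1' for Char. 4, supporting them as a clade.
Most parsimonious ingroup topology: (((Z,H),X),K).
The clade {H, X, Z} is supported by Char. 2: its derived state '1' occurs in exactly those taxa and in no other taxon (including the outgroup).

Char. 2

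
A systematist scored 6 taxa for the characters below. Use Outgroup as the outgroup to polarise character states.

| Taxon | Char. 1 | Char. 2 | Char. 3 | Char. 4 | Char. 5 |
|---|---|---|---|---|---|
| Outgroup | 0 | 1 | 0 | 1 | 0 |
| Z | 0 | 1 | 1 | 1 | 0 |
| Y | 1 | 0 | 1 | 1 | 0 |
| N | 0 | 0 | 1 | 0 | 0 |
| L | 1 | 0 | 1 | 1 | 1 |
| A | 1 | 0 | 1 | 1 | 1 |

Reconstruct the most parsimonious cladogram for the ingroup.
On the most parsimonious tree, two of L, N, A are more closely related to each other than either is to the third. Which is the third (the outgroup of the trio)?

N

Character polarity is set by the outgroup: the derived state is whichever differs from the outgroup's state, so for Char. 2, Char. 4 the derived state is '0', and for the remaining characters it is '1'.
Char. 1 (derived state '1') is shared by A, L, and Y — a synapomorphy uniting that clade.
Char. 2 (derived state '0') is shared by A, L, N, and Y — a synapomorphy uniting that clade.
Char. 3 (derived state '1') is shared by all ingroup taxa — unites the whole ingroup.
Char. 4 (derived state '0') is unique to N (autapomorphy; uninformative for grouping).
Char. 5 (derived state '1') is shared by A and L — a synapomorphy uniting that clade.
Most parsimonious ingroup topology: (Z,((Y,(L,A)),N)).
L and A share a more recent common ancestor with each other than either does with N, so N is the least closely related of the three.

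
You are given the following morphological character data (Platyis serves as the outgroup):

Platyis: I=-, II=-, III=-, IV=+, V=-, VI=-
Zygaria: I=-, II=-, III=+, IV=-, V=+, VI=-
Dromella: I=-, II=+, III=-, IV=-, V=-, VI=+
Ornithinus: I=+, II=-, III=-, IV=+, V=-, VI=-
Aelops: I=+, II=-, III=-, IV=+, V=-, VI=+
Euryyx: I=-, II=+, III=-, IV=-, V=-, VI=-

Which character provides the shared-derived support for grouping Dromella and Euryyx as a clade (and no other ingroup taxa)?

Character polarity is set by the outgroup: the derived state is whichever differs from the outgroup's state, so for IV the derived state is '-', and for the remaining characters it is '+'.
I (derived state '+') is shared by Aelops and Ornithinus — a synapomorphy uniting that clade.
II: derived state '+' in Dromella and Euryyx only — synapomorphy for {Dromella, Euryyx}.
III: derived state '+' in Zygaria only — an autapomorphy, so it tells us nothing about relationships among taxa.
Only Dromella, Euryyx, and Zygaria show the derived state '-' for IV, supporting them as a clade.
V (derived state '+') is unique to Zygaria (autapomorphy; uninformative for grouping).
VI (state '+') occurs in Aelops and Dromella but conflicts with the nesting implied by the other characters — most parsimoniously interpreted as homoplasy.
Most parsimonious ingroup topology: ((Zygaria,(Dromella,Euryyx)),(Ornithinus,Aelops)).
The clade {Dromella, Euryyx} is supported by II: its derived state '+' occurs in exactly those taxa and in no other taxon (including the outgroup).

II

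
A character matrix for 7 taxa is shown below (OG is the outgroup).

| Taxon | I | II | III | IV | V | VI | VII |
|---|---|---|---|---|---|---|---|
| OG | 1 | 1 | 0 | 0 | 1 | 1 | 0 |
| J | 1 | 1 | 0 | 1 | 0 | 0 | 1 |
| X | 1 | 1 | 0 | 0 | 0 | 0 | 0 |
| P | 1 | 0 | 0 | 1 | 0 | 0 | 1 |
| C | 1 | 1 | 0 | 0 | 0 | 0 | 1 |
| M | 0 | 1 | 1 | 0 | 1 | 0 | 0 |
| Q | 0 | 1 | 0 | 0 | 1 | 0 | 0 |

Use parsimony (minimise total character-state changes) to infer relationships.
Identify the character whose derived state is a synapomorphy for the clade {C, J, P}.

Character polarity is set by the outgroup: the derived state is whichever differs from the outgroup's state, so for I, II, V, VI the derived state is '0', and for the remaining characters it is '1'.
Only M and Q show the derived state '0' for I, supporting them as a clade.
II: derived state '0' in P only — an autapomorphy, so it tells us nothing about relationships among taxa.
III: derived state '1' in M only — an autapomorphy, so it tells us nothing about relationships among taxa.
IV (derived state '1') is shared by J and P — a synapomorphy uniting that clade.
V (derived state '0') is shared by C, J, P, and X — a synapomorphy uniting that clade.
All ingroup taxa share the derived state '0' for VI; it defines the ingroup but does not resolve relationships within it.
VII (derived state '1') is shared by C, J, and P — a synapomorphy uniting that clade.
Most parsimonious ingroup topology: ((((J,P),C),X),(M,Q)).
The clade {C, J, P} is supported by VII: its derived state '1' occurs in exactly those taxa and in no other taxon (including the outgroup).

VII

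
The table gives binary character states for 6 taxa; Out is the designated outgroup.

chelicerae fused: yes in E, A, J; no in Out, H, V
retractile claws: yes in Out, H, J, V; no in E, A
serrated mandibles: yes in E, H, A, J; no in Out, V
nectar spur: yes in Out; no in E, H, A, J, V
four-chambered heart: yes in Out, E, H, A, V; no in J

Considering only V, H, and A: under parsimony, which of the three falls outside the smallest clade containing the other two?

V

Character polarity is set by the outgroup: the derived state is whichever differs from the outgroup's state, so for retractile claws, nectar spur, four-chambered heart the derived state is 'no', and for the remaining characters it is 'yes'.
chelicerae fused (derived state 'yes') is shared by A, E, and J — a synapomorphy uniting that clade.
retractile claws: derived state 'no' in A and E only — synapomorphy for {A, E}.
serrated mandibles: derived state 'yes' in A, E, H, and J only — synapomorphy for {A, E, H, J}.
nectar spur (derived state 'no') is shared by all ingroup taxa — unites the whole ingroup.
four-chambered heart (derived state 'no') is unique to J (autapomorphy; uninformative for grouping).
Most parsimonious ingroup topology: ((((E,A),J),H),V).
A and H share a more recent common ancestor with each other than either does with V, so V is the least closely related of the three.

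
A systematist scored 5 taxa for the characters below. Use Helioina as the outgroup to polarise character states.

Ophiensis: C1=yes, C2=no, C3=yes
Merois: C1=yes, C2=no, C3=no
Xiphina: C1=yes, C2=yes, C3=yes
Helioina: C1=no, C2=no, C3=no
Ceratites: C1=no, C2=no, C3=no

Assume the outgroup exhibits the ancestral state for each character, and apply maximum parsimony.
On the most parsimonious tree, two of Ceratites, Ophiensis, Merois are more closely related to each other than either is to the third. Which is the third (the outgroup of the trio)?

Ceratites

The outgroup has state 'no' for every character, so 'yes' is the derived state throughout.
Only Merois, Ophiensis, and Xiphina show the derived state 'yes' for C1, supporting them as a clade.
C2: derived state 'yes' in Xiphina only — an autapomorphy, so it tells us nothing about relationships among taxa.
Only Ophiensis and Xiphina show the derived state 'yes' for C3, supporting them as a clade.
Most parsimonious ingroup topology: (((Ophiensis,Xiphina),Merois),Ceratites).
Merois and Ophiensis share a more recent common ancestor with each other than either does with Ceratites, so Ceratites is the least closely related of the three.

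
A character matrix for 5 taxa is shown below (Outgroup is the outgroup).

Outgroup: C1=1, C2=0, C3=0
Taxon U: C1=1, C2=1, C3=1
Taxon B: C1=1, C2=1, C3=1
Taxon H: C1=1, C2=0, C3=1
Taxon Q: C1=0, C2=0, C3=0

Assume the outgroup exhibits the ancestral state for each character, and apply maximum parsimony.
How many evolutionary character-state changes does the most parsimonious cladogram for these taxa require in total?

Character polarity is set by the outgroup: the derived state is whichever differs from the outgroup's state, so for C1 the derived state is '0', and for the remaining characters it is '1'.
C1 (derived state '0') is unique to Taxon Q (autapomorphy; uninformative for grouping).
C2: derived state '1' in Taxon B and Taxon U only — synapomorphy for {Taxon B, Taxon U}.
C3 (derived state '1') is shared by Taxon B, Taxon H, and Taxon U — a synapomorphy uniting that clade.
Most parsimonious ingroup topology: (((Taxon U,Taxon B),Taxon H),Taxon Q).
Changes per character on this tree: C1: 1; C2: 1; C3: 1.
Total = 3.

3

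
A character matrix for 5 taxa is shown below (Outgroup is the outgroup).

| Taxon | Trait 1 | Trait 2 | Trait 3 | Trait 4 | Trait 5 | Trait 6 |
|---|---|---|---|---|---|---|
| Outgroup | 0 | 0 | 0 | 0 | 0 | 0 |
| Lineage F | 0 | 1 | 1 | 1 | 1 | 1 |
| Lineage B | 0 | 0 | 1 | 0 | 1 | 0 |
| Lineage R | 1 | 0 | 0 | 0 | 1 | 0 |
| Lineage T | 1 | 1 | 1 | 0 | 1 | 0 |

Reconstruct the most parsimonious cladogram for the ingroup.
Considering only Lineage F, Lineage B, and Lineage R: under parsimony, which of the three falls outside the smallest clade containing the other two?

Lineage R

The outgroup has state '0' for every character, so '1' is the derived state throughout.
Trait 1 groups Lineage R and Lineage T, which is incompatible with the clades supported by the remaining characters; treating it as convergent (homoplasy) costs fewer steps than any alternative tree.
Trait 2 (derived state '1') is shared by Lineage F and Lineage T — a synapomorphy uniting that clade.
Trait 3 (derived state '1') is shared by Lineage B, Lineage F, and Lineage T — a synapomorphy uniting that clade.
Trait 4: derived state '1' in Lineage F only — an autapomorphy, so it tells us nothing about relationships among taxa.
Trait 5 (derived state '1') is shared by all ingroup taxa — unites the whole ingroup.
Trait 6: derived state '1' in Lineage F only — an autapomorphy, so it tells us nothing about relationships among taxa.
Most parsimonious ingroup topology: (((Lineage F,Lineage T),Lineage B),Lineage R).
Lineage F and Lineage B share a more recent common ancestor with each other than either does with Lineage R, so Lineage R is the least closely related of the three.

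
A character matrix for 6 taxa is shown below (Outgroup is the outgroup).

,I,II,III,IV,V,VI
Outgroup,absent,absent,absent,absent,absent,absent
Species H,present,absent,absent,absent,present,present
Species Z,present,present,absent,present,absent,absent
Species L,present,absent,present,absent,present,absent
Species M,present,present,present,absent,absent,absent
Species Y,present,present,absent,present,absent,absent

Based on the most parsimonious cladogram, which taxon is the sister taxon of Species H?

Species L

The outgroup has state 'absent' for every character, so 'present' is the derived state throughout.
All ingroup taxa share the derived state 'present' for I; it defines the ingroup but does not resolve relationships within it.
II (derived state 'present') is shared by Species M, Species Y, and Species Z — a synapomorphy uniting that clade.
III (state 'present') occurs in Species L and Species M but conflicts with the nesting implied by the other characters — most parsimoniously interpreted as homoplasy.
IV (derived state 'present') is shared by Species Y and Species Z — a synapomorphy uniting that clade.
V: derived state 'present' in Species H and Species L only — synapomorphy for {Species H, Species L}.
VI: derived state 'present' in Species H only — an autapomorphy, so it tells us nothing about relationships among taxa.
Most parsimonious ingroup topology: ((Species H,Species L),((Species Z,Species Y),Species M)).
Species H and Species L form a cherry on this tree, so they are sister taxa.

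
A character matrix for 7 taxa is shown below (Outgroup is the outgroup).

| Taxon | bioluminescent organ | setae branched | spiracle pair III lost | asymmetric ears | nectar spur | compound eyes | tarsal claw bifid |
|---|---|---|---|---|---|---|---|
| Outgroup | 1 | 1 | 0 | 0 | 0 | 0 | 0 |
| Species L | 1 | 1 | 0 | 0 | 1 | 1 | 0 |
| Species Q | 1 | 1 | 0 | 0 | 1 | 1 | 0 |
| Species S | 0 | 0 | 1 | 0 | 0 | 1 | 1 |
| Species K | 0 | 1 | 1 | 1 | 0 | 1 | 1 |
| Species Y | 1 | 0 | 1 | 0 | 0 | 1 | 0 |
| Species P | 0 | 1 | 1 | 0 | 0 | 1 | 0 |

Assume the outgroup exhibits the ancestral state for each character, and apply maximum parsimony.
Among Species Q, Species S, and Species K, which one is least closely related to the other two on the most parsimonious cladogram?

Character polarity is set by the outgroup: the derived state is whichever differs from the outgroup's state, so for bioluminescent organ, setae branched the derived state is '0', and for the remaining characters it is '1'.
bioluminescent organ: derived state '0' in Species K, Species P, and Species S only — synapomorphy for {Species K, Species P, Species S}.
setae branched groups Species S and Species Y, which is incompatible with the clades supported by the remaining characters; treating it as convergent (homoplasy) costs fewer steps than any alternative tree.
Only Species K, Species P, Species S, and Species Y show the derived state '1' for spiracle pair III lost, supporting them as a clade.
asymmetric ears: derived state '1' in Species K only — an autapomorphy, so it tells us nothing about relationships among taxa.
nectar spur (derived state '1') is shared by Species L and Species Q — a synapomorphy uniting that clade.
compound eyes (derived state '1') is shared by all ingroup taxa — unites the whole ingroup.
Only Species K and Species S show the derived state '1' for tarsal claw bifid, supporting them as a clade.
Most parsimonious ingroup topology: ((Species Q,Species L),(((Species K,Species S),Species P),Species Y)).
Species S and Species K share a more recent common ancestor with each other than either does with Species Q, so Species Q is the least closely related of the three.

Species Q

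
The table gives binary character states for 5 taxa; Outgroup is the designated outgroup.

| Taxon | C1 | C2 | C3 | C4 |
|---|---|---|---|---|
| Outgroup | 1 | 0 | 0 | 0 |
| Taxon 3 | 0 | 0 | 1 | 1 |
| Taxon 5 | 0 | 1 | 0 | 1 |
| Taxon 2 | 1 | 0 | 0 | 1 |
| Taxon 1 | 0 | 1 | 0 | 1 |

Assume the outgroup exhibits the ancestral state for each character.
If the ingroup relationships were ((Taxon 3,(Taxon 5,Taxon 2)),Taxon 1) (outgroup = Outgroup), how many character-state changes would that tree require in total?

Map each character onto ((Taxon 3,(Taxon 5,Taxon 2)),Taxon 1) (rooted by Outgroup) and count the minimum state changes it requires (Fitch parsimony):
C1: 2; C2: 2; C3: 1; C4: 1.
Total tree length = 6.

6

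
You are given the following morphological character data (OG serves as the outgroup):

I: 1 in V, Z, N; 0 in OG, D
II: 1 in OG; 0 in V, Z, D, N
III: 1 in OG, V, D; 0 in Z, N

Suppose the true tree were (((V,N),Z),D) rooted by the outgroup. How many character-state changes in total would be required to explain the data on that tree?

Map each character onto (((V,N),Z),D) (rooted by OG) and count the minimum state changes it requires (Fitch parsimony):
I: 1; II: 1; III: 2.
Total tree length = 4.

4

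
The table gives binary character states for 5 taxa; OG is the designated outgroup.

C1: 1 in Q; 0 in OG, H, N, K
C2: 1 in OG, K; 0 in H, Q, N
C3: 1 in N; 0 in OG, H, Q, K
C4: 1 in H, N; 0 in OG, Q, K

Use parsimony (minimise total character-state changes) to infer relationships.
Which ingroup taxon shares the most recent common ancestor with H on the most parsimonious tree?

N

Character polarity is set by the outgroup: the derived state is whichever differs from the outgroup's state, so for C2 the derived state is '0', and for the remaining characters it is '1'.
C1: derived state '1' in Q only — an autapomorphy, so it tells us nothing about relationships among taxa.
C2 (derived state '0') is shared by H, N, and Q — a synapomorphy uniting that clade.
C3 (derived state '1') is unique to N (autapomorphy; uninformative for grouping).
C4 (derived state '1') is shared by H and N — a synapomorphy uniting that clade.
Most parsimonious ingroup topology: (((H,N),Q),K).
H and N form a cherry on this tree, so they are sister taxa.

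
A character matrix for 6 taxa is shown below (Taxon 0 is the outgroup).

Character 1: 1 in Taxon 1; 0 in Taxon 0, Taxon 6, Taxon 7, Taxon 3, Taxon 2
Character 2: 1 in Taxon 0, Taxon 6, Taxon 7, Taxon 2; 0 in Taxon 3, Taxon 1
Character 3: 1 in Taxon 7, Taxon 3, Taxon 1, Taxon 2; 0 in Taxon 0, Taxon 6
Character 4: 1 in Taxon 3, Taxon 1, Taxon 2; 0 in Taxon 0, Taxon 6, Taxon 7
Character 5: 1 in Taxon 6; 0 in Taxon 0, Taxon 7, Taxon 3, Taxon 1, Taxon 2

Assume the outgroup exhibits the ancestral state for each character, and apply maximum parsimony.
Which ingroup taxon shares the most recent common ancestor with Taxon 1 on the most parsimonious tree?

Character polarity is set by the outgroup: the derived state is whichever differs from the outgroup's state, so for Character 2 the derived state is '0', and for the remaining characters it is '1'.
Character 1: derived state '1' in Taxon 1 only — an autapomorphy, so it tells us nothing about relationships among taxa.
Only Taxon 1 and Taxon 3 show the derived state '0' for Character 2, supporting them as a clade.
Character 3 (derived state '1') is shared by Taxon 1, Taxon 2, Taxon 3, and Taxon 7 — a synapomorphy uniting that clade.
Character 4 (derived state '1') is shared by Taxon 1, Taxon 2, and Taxon 3 — a synapomorphy uniting that clade.
Character 5: derived state '1' in Taxon 6 only — an autapomorphy, so it tells us nothing about relationships among taxa.
Most parsimonious ingroup topology: (Taxon 6,(Taxon 7,((Taxon 3,Taxon 1),Taxon 2))).
Taxon 1 and Taxon 3 form a cherry on this tree, so they are sister taxa.

Taxon 3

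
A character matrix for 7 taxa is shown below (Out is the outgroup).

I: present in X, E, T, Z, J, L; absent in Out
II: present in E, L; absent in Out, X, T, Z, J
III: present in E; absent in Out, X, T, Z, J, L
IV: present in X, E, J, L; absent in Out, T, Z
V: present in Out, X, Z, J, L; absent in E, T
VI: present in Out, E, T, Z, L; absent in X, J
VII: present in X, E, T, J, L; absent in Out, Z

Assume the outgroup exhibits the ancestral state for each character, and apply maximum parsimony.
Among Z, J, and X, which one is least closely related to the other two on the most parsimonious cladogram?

Character polarity is set by the outgroup: the derived state is whichever differs from the outgroup's state, so for V, VI the derived state is 'absent', and for the remaining characters it is 'present'.
All ingroup taxa share the derived state 'present' for I; it defines the ingroup but does not resolve relationships within it.
II: derived state 'present' in E and L only — synapomorphy for {E, L}.
III: derived state 'present' in E only — an autapomorphy, so it tells us nothing about relationships among taxa.
Only E, J, L, and X show the derived state 'present' for IV, supporting them as a clade.
V (state 'absent') occurs in E and T but conflicts with the nesting implied by the other characters — most parsimoniously interpreted as homoplasy.
VI: derived state 'absent' in J and X only — synapomorphy for {J, X}.
VII (derived state 'present') is shared by E, J, L, T, and X — a synapomorphy uniting that clade.
Most parsimonious ingroup topology: ((((X,J),(E,L)),T),Z).
J and X share a more recent common ancestor with each other than either does with Z, so Z is the least closely related of the three.

Z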